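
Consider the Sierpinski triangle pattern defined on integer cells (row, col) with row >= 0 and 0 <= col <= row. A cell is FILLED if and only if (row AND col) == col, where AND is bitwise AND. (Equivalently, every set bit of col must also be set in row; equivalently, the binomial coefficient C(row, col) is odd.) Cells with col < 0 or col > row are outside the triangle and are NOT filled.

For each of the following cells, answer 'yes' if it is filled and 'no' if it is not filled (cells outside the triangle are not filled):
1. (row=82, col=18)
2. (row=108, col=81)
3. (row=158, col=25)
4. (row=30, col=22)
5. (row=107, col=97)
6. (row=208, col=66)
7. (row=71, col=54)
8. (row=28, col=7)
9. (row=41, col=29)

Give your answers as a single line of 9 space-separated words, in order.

(82,18): row=0b1010010, col=0b10010, row AND col = 0b10010 = 18; 18 == 18 -> filled
(108,81): row=0b1101100, col=0b1010001, row AND col = 0b1000000 = 64; 64 != 81 -> empty
(158,25): row=0b10011110, col=0b11001, row AND col = 0b11000 = 24; 24 != 25 -> empty
(30,22): row=0b11110, col=0b10110, row AND col = 0b10110 = 22; 22 == 22 -> filled
(107,97): row=0b1101011, col=0b1100001, row AND col = 0b1100001 = 97; 97 == 97 -> filled
(208,66): row=0b11010000, col=0b1000010, row AND col = 0b1000000 = 64; 64 != 66 -> empty
(71,54): row=0b1000111, col=0b110110, row AND col = 0b110 = 6; 6 != 54 -> empty
(28,7): row=0b11100, col=0b111, row AND col = 0b100 = 4; 4 != 7 -> empty
(41,29): row=0b101001, col=0b11101, row AND col = 0b1001 = 9; 9 != 29 -> empty

Answer: yes no no yes yes no no no no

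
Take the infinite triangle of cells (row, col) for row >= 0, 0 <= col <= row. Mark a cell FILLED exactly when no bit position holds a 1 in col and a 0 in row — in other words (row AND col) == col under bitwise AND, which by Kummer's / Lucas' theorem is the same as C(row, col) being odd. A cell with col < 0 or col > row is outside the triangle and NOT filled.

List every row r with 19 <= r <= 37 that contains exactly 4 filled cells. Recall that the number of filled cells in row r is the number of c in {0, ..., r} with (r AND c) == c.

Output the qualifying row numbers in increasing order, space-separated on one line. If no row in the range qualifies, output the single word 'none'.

Row r has 2^popcount(r) filled cells, so we need popcount(r) = log2(4) = 2.
Scan r = 19..37 and keep those with exactly 2 one-bits:
r=19=10011 popcount=3 -> skip
r=20=10100 popcount=2 -> KEEP
r=21=10101 popcount=3 -> skip
r=22=10110 popcount=3 -> skip
r=23=10111 popcount=4 -> skip
r=24=11000 popcount=2 -> KEEP
r=25=11001 popcount=3 -> skip
r=26=11010 popcount=3 -> skip
r=27=11011 popcount=4 -> skip
r=28=11100 popcount=3 -> skip
r=29=11101 popcount=4 -> skip
r=30=11110 popcount=4 -> skip
r=31=11111 popcount=5 -> skip
r=32=100000 popcount=1 -> skip
r=33=100001 popcount=2 -> KEEP
r=34=100010 popcount=2 -> KEEP
r=35=100011 popcount=3 -> skip
r=36=100100 popcount=2 -> KEEP
r=37=100101 popcount=3 -> skip
Kept rows: 20 24 33 34 36

Answer: 20 24 33 34 36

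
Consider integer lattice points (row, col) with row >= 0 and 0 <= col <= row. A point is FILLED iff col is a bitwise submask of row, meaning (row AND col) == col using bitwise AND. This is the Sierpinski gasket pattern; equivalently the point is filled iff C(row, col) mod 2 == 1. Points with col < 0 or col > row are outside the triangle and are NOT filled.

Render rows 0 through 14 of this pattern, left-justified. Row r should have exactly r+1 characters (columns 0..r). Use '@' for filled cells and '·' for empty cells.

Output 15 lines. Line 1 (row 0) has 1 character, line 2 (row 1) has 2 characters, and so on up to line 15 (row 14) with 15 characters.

r0=0: @
r1=1: @@
r2=10: @·@
r3=11: @@@@
r4=100: @···@
r5=101: @@··@@
r6=110: @·@·@·@
r7=111: @@@@@@@@
r8=1000: @·······@
r9=1001: @@······@@
r10=1010: @·@·····@·@
r11=1011: @@@@····@@@@
r12=1100: @···@···@···@
r13=1101: @@··@@··@@··@@
r14=1110: @·@·@·@·@·@·@·@

Answer: @
@@
@·@
@@@@
@···@
@@··@@
@·@·@·@
@@@@@@@@
@·······@
@@······@@
@·@·····@·@
@@@@····@@@@
@···@···@···@
@@··@@··@@··@@
@·@·@·@·@·@·@·@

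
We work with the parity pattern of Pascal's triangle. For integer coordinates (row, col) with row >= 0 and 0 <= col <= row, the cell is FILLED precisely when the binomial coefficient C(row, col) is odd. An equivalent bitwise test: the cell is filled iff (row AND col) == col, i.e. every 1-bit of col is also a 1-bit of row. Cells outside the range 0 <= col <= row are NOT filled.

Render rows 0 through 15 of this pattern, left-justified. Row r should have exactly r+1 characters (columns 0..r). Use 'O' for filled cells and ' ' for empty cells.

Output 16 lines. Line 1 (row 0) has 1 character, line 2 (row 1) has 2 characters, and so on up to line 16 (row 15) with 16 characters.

Answer: O
OO
O O
OOOO
O   O
OO  OO
O O O O
OOOOOOOO
O       O
OO      OO
O O     O O
OOOO    OOOO
O   O   O   O
OO  OO  OO  OO
O O O O O O O O
OOOOOOOOOOOOOOOO

Derivation:
r0=0: O
r1=1: OO
r2=10: O O
r3=11: OOOO
r4=100: O   O
r5=101: OO  OO
r6=110: O O O O
r7=111: OOOOOOOO
r8=1000: O       O
r9=1001: OO      OO
r10=1010: O O     O O
r11=1011: OOOO    OOOO
r12=1100: O   O   O   O
r13=1101: OO  OO  OO  OO
r14=1110: O O O O O O O O
r15=1111: OOOOOOOOOOOOOOOO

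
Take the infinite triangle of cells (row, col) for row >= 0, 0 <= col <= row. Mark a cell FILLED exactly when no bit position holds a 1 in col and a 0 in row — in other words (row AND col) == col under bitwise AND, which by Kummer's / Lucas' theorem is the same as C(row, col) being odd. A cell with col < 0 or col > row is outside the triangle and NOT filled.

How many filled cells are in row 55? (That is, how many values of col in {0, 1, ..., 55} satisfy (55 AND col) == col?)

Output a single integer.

55 in binary = 110111
popcount(55) = number of 1-bits in 110111 = 5
A col c satisfies (55 AND c) == c iff every set bit of c is also set in 55; each of the 5 set bits of 55 can independently be on or off in c.
count = 2^5 = 32

Answer: 32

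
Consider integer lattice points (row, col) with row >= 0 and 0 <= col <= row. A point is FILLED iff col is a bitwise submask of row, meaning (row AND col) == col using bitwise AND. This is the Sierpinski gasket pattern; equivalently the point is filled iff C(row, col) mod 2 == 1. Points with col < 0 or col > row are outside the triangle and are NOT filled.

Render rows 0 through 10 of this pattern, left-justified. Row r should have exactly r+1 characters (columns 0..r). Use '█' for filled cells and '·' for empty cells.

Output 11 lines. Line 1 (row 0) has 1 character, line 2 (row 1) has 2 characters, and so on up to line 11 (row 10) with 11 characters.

r0=0: █
r1=1: ██
r2=10: █·█
r3=11: ████
r4=100: █···█
r5=101: ██··██
r6=110: █·█·█·█
r7=111: ████████
r8=1000: █·······█
r9=1001: ██······██
r10=1010: █·█·····█·█

Answer: █
██
█·█
████
█···█
██··██
█·█·█·█
████████
█·······█
██······██
█·█·····█·█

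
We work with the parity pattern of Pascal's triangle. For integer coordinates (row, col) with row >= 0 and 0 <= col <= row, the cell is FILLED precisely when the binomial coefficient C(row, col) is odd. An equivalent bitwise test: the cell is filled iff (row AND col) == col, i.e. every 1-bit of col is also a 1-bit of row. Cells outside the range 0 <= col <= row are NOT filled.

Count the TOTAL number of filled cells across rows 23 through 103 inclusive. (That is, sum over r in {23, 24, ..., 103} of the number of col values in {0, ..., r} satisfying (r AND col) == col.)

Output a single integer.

Answer: 1204

Derivation:
r23=10111 pc4: +16 =16
r24=11000 pc2: +4 =20
r25=11001 pc3: +8 =28
r26=11010 pc3: +8 =36
r27=11011 pc4: +16 =52
r28=11100 pc3: +8 =60
r29=11101 pc4: +16 =76
r30=11110 pc4: +16 =92
r31=11111 pc5: +32 =124
r32=100000 pc1: +2 =126
r33=100001 pc2: +4 =130
r34=100010 pc2: +4 =134
r35=100011 pc3: +8 =142
r36=100100 pc2: +4 =146
r37=100101 pc3: +8 =154
r38=100110 pc3: +8 =162
r39=100111 pc4: +16 =178
r40=101000 pc2: +4 =182
r41=101001 pc3: +8 =190
r42=101010 pc3: +8 =198
r43=101011 pc4: +16 =214
r44=101100 pc3: +8 =222
r45=101101 pc4: +16 =238
r46=101110 pc4: +16 =254
r47=101111 pc5: +32 =286
r48=110000 pc2: +4 =290
r49=110001 pc3: +8 =298
r50=110010 pc3: +8 =306
r51=110011 pc4: +16 =322
r52=110100 pc3: +8 =330
r53=110101 pc4: +16 =346
r54=110110 pc4: +16 =362
r55=110111 pc5: +32 =394
r56=111000 pc3: +8 =402
r57=111001 pc4: +16 =418
r58=111010 pc4: +16 =434
r59=111011 pc5: +32 =466
r60=111100 pc4: +16 =482
r61=111101 pc5: +32 =514
r62=111110 pc5: +32 =546
r63=111111 pc6: +64 =610
r64=1000000 pc1: +2 =612
r65=1000001 pc2: +4 =616
r66=1000010 pc2: +4 =620
r67=1000011 pc3: +8 =628
r68=1000100 pc2: +4 =632
r69=1000101 pc3: +8 =640
r70=1000110 pc3: +8 =648
r71=1000111 pc4: +16 =664
r72=1001000 pc2: +4 =668
r73=1001001 pc3: +8 =676
r74=1001010 pc3: +8 =684
r75=1001011 pc4: +16 =700
r76=1001100 pc3: +8 =708
r77=1001101 pc4: +16 =724
r78=1001110 pc4: +16 =740
r79=1001111 pc5: +32 =772
r80=1010000 pc2: +4 =776
r81=1010001 pc3: +8 =784
r82=1010010 pc3: +8 =792
r83=1010011 pc4: +16 =808
r84=1010100 pc3: +8 =816
r85=1010101 pc4: +16 =832
r86=1010110 pc4: +16 =848
r87=1010111 pc5: +32 =880
r88=1011000 pc3: +8 =888
r89=1011001 pc4: +16 =904
r90=1011010 pc4: +16 =920
r91=1011011 pc5: +32 =952
r92=1011100 pc4: +16 =968
r93=1011101 pc5: +32 =1000
r94=1011110 pc5: +32 =1032
r95=1011111 pc6: +64 =1096
r96=1100000 pc2: +4 =1100
r97=1100001 pc3: +8 =1108
r98=1100010 pc3: +8 =1116
r99=1100011 pc4: +16 =1132
r100=1100100 pc3: +8 =1140
r101=1100101 pc4: +16 =1156
r102=1100110 pc4: +16 =1172
r103=1100111 pc5: +32 =1204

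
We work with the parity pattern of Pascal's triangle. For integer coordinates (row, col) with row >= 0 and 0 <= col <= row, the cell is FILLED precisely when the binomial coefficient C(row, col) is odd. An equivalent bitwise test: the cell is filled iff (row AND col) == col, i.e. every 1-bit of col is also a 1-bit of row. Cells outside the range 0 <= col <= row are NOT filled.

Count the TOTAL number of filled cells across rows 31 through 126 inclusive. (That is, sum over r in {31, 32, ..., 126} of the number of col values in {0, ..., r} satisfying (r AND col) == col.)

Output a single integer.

Answer: 1848

Derivation:
r31=11111 pc5: +32 =32
r32=100000 pc1: +2 =34
r33=100001 pc2: +4 =38
r34=100010 pc2: +4 =42
r35=100011 pc3: +8 =50
r36=100100 pc2: +4 =54
r37=100101 pc3: +8 =62
r38=100110 pc3: +8 =70
r39=100111 pc4: +16 =86
r40=101000 pc2: +4 =90
r41=101001 pc3: +8 =98
r42=101010 pc3: +8 =106
r43=101011 pc4: +16 =122
r44=101100 pc3: +8 =130
r45=101101 pc4: +16 =146
r46=101110 pc4: +16 =162
r47=101111 pc5: +32 =194
r48=110000 pc2: +4 =198
r49=110001 pc3: +8 =206
r50=110010 pc3: +8 =214
r51=110011 pc4: +16 =230
r52=110100 pc3: +8 =238
r53=110101 pc4: +16 =254
r54=110110 pc4: +16 =270
r55=110111 pc5: +32 =302
r56=111000 pc3: +8 =310
r57=111001 pc4: +16 =326
r58=111010 pc4: +16 =342
r59=111011 pc5: +32 =374
r60=111100 pc4: +16 =390
r61=111101 pc5: +32 =422
r62=111110 pc5: +32 =454
r63=111111 pc6: +64 =518
r64=1000000 pc1: +2 =520
r65=1000001 pc2: +4 =524
r66=1000010 pc2: +4 =528
r67=1000011 pc3: +8 =536
r68=1000100 pc2: +4 =540
r69=1000101 pc3: +8 =548
r70=1000110 pc3: +8 =556
r71=1000111 pc4: +16 =572
r72=1001000 pc2: +4 =576
r73=1001001 pc3: +8 =584
r74=1001010 pc3: +8 =592
r75=1001011 pc4: +16 =608
r76=1001100 pc3: +8 =616
r77=1001101 pc4: +16 =632
r78=1001110 pc4: +16 =648
r79=1001111 pc5: +32 =680
r80=1010000 pc2: +4 =684
r81=1010001 pc3: +8 =692
r82=1010010 pc3: +8 =700
r83=1010011 pc4: +16 =716
r84=1010100 pc3: +8 =724
r85=1010101 pc4: +16 =740
r86=1010110 pc4: +16 =756
r87=1010111 pc5: +32 =788
r88=1011000 pc3: +8 =796
r89=1011001 pc4: +16 =812
r90=1011010 pc4: +16 =828
r91=1011011 pc5: +32 =860
r92=1011100 pc4: +16 =876
r93=1011101 pc5: +32 =908
r94=1011110 pc5: +32 =940
r95=1011111 pc6: +64 =1004
r96=1100000 pc2: +4 =1008
r97=1100001 pc3: +8 =1016
r98=1100010 pc3: +8 =1024
r99=1100011 pc4: +16 =1040
r100=1100100 pc3: +8 =1048
r101=1100101 pc4: +16 =1064
r102=1100110 pc4: +16 =1080
r103=1100111 pc5: +32 =1112
r104=1101000 pc3: +8 =1120
r105=1101001 pc4: +16 =1136
r106=1101010 pc4: +16 =1152
r107=1101011 pc5: +32 =1184
r108=1101100 pc4: +16 =1200
r109=1101101 pc5: +32 =1232
r110=1101110 pc5: +32 =1264
r111=1101111 pc6: +64 =1328
r112=1110000 pc3: +8 =1336
r113=1110001 pc4: +16 =1352
r114=1110010 pc4: +16 =1368
r115=1110011 pc5: +32 =1400
r116=1110100 pc4: +16 =1416
r117=1110101 pc5: +32 =1448
r118=1110110 pc5: +32 =1480
r119=1110111 pc6: +64 =1544
r120=1111000 pc4: +16 =1560
r121=1111001 pc5: +32 =1592
r122=1111010 pc5: +32 =1624
r123=1111011 pc6: +64 =1688
r124=1111100 pc5: +32 =1720
r125=1111101 pc6: +64 =1784
r126=1111110 pc6: +64 =1848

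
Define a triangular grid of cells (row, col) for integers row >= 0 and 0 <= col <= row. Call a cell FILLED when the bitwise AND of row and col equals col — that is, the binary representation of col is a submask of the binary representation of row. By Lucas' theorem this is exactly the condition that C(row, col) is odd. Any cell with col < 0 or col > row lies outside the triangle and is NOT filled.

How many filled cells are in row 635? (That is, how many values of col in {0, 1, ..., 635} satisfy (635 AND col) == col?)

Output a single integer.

Answer: 128

Derivation:
635 in binary = 1001111011
popcount(635) = number of 1-bits in 1001111011 = 7
A col c satisfies (635 AND c) == c iff every set bit of c is also set in 635; each of the 7 set bits of 635 can independently be on or off in c.
count = 2^7 = 128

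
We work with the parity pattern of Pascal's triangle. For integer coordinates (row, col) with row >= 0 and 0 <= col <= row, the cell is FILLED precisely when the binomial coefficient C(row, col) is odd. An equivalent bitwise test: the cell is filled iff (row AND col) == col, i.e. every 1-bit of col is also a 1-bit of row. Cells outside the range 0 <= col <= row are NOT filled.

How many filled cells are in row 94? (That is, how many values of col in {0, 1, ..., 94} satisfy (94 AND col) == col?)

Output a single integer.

94 in binary = 1011110
popcount(94) = number of 1-bits in 1011110 = 5
A col c satisfies (94 AND c) == c iff every set bit of c is also set in 94; each of the 5 set bits of 94 can independently be on or off in c.
count = 2^5 = 32

Answer: 32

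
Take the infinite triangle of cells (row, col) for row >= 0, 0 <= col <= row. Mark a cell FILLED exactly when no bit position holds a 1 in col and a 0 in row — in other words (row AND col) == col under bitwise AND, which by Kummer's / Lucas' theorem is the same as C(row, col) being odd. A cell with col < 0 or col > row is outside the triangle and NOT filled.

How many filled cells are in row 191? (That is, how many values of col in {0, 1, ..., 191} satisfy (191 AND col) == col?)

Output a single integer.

191 in binary = 10111111
popcount(191) = number of 1-bits in 10111111 = 7
A col c satisfies (191 AND c) == c iff every set bit of c is also set in 191; each of the 7 set bits of 191 can independently be on or off in c.
count = 2^7 = 128

Answer: 128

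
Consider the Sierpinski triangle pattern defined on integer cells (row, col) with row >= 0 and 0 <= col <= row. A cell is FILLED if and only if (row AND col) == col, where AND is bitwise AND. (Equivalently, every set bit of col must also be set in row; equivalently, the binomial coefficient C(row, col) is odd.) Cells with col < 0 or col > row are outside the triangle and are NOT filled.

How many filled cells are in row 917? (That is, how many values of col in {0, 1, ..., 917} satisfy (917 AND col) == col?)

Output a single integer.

Answer: 64

Derivation:
917 in binary = 1110010101
popcount(917) = number of 1-bits in 1110010101 = 6
A col c satisfies (917 AND c) == c iff every set bit of c is also set in 917; each of the 6 set bits of 917 can independently be on or off in c.
count = 2^6 = 64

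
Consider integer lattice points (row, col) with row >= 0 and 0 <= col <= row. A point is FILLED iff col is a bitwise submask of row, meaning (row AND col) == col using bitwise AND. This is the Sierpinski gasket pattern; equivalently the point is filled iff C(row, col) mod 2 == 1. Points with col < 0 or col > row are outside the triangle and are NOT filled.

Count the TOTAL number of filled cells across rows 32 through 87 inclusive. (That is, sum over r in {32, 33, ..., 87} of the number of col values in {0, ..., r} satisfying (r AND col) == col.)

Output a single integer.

r32=100000 pc1: +2 =2
r33=100001 pc2: +4 =6
r34=100010 pc2: +4 =10
r35=100011 pc3: +8 =18
r36=100100 pc2: +4 =22
r37=100101 pc3: +8 =30
r38=100110 pc3: +8 =38
r39=100111 pc4: +16 =54
r40=101000 pc2: +4 =58
r41=101001 pc3: +8 =66
r42=101010 pc3: +8 =74
r43=101011 pc4: +16 =90
r44=101100 pc3: +8 =98
r45=101101 pc4: +16 =114
r46=101110 pc4: +16 =130
r47=101111 pc5: +32 =162
r48=110000 pc2: +4 =166
r49=110001 pc3: +8 =174
r50=110010 pc3: +8 =182
r51=110011 pc4: +16 =198
r52=110100 pc3: +8 =206
r53=110101 pc4: +16 =222
r54=110110 pc4: +16 =238
r55=110111 pc5: +32 =270
r56=111000 pc3: +8 =278
r57=111001 pc4: +16 =294
r58=111010 pc4: +16 =310
r59=111011 pc5: +32 =342
r60=111100 pc4: +16 =358
r61=111101 pc5: +32 =390
r62=111110 pc5: +32 =422
r63=111111 pc6: +64 =486
r64=1000000 pc1: +2 =488
r65=1000001 pc2: +4 =492
r66=1000010 pc2: +4 =496
r67=1000011 pc3: +8 =504
r68=1000100 pc2: +4 =508
r69=1000101 pc3: +8 =516
r70=1000110 pc3: +8 =524
r71=1000111 pc4: +16 =540
r72=1001000 pc2: +4 =544
r73=1001001 pc3: +8 =552
r74=1001010 pc3: +8 =560
r75=1001011 pc4: +16 =576
r76=1001100 pc3: +8 =584
r77=1001101 pc4: +16 =600
r78=1001110 pc4: +16 =616
r79=1001111 pc5: +32 =648
r80=1010000 pc2: +4 =652
r81=1010001 pc3: +8 =660
r82=1010010 pc3: +8 =668
r83=1010011 pc4: +16 =684
r84=1010100 pc3: +8 =692
r85=1010101 pc4: +16 =708
r86=1010110 pc4: +16 =724
r87=1010111 pc5: +32 =756

Answer: 756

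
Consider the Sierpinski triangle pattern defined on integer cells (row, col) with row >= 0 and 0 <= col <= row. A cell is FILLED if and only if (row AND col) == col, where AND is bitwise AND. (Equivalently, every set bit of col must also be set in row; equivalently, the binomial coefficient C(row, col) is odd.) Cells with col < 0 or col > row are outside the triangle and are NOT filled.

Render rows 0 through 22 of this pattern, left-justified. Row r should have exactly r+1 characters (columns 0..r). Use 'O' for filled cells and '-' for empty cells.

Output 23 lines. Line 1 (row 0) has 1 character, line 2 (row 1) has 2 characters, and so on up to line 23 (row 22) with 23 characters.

r0=0: O
r1=1: OO
r2=10: O-O
r3=11: OOOO
r4=100: O---O
r5=101: OO--OO
r6=110: O-O-O-O
r7=111: OOOOOOOO
r8=1000: O-------O
r9=1001: OO------OO
r10=1010: O-O-----O-O
r11=1011: OOOO----OOOO
r12=1100: O---O---O---O
r13=1101: OO--OO--OO--OO
r14=1110: O-O-O-O-O-O-O-O
r15=1111: OOOOOOOOOOOOOOOO
r16=10000: O---------------O
r17=10001: OO--------------OO
r18=10010: O-O-------------O-O
r19=10011: OOOO------------OOOO
r20=10100: O---O-----------O---O
r21=10101: OO--OO----------OO--OO
r22=10110: O-O-O-O---------O-O-O-O

Answer: O
OO
O-O
OOOO
O---O
OO--OO
O-O-O-O
OOOOOOOO
O-------O
OO------OO
O-O-----O-O
OOOO----OOOO
O---O---O---O
OO--OO--OO--OO
O-O-O-O-O-O-O-O
OOOOOOOOOOOOOOOO
O---------------O
OO--------------OO
O-O-------------O-O
OOOO------------OOOO
O---O-----------O---O
OO--OO----------OO--OO
O-O-O-O---------O-O-O-O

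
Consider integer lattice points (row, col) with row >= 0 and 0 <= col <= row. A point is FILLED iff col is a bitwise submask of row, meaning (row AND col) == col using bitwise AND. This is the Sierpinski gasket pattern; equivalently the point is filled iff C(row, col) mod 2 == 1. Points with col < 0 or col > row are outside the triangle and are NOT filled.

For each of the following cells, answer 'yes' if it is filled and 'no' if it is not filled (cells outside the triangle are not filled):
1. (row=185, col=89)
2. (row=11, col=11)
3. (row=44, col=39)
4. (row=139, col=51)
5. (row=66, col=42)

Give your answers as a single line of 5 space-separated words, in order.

Answer: no yes no no no

Derivation:
(185,89): row=0b10111001, col=0b1011001, row AND col = 0b11001 = 25; 25 != 89 -> empty
(11,11): row=0b1011, col=0b1011, row AND col = 0b1011 = 11; 11 == 11 -> filled
(44,39): row=0b101100, col=0b100111, row AND col = 0b100100 = 36; 36 != 39 -> empty
(139,51): row=0b10001011, col=0b110011, row AND col = 0b11 = 3; 3 != 51 -> empty
(66,42): row=0b1000010, col=0b101010, row AND col = 0b10 = 2; 2 != 42 -> empty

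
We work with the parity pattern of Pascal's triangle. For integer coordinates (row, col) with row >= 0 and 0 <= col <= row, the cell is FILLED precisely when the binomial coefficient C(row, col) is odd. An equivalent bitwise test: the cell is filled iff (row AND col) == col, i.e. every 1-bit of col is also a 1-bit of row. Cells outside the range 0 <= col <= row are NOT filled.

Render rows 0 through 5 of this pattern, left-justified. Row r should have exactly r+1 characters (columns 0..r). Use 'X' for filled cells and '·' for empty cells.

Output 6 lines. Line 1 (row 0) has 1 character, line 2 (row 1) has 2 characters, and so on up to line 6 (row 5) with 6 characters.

r0=0: X
r1=1: XX
r2=10: X·X
r3=11: XXXX
r4=100: X···X
r5=101: XX··XX

Answer: X
XX
X·X
XXXX
X···X
XX··XX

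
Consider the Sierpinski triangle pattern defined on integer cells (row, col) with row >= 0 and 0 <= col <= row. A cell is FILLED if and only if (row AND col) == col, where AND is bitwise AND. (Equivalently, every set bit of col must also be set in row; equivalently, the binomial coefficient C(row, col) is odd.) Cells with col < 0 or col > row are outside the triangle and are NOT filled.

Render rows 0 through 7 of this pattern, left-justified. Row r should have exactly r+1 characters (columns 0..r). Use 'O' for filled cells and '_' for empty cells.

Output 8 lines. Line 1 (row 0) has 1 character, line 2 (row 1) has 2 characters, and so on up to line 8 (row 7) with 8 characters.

r0=0: O
r1=1: OO
r2=10: O_O
r3=11: OOOO
r4=100: O___O
r5=101: OO__OO
r6=110: O_O_O_O
r7=111: OOOOOOOO

Answer: O
OO
O_O
OOOO
O___O
OO__OO
O_O_O_O
OOOOOOOO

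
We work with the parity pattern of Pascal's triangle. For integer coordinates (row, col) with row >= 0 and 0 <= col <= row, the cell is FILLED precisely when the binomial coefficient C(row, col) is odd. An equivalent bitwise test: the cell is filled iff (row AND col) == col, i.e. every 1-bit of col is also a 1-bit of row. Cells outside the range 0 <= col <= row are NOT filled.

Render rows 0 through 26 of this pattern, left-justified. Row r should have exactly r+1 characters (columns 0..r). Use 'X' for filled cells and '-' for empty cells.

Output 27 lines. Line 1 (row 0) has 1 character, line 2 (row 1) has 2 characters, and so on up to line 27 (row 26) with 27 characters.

r0=0: X
r1=1: XX
r2=10: X-X
r3=11: XXXX
r4=100: X---X
r5=101: XX--XX
r6=110: X-X-X-X
r7=111: XXXXXXXX
r8=1000: X-------X
r9=1001: XX------XX
r10=1010: X-X-----X-X
r11=1011: XXXX----XXXX
r12=1100: X---X---X---X
r13=1101: XX--XX--XX--XX
r14=1110: X-X-X-X-X-X-X-X
r15=1111: XXXXXXXXXXXXXXXX
r16=10000: X---------------X
r17=10001: XX--------------XX
r18=10010: X-X-------------X-X
r19=10011: XXXX------------XXXX
r20=10100: X---X-----------X---X
r21=10101: XX--XX----------XX--XX
r22=10110: X-X-X-X---------X-X-X-X
r23=10111: XXXXXXXX--------XXXXXXXX
r24=11000: X-------X-------X-------X
r25=11001: XX------XX------XX------XX
r26=11010: X-X-----X-X-----X-X-----X-X

Answer: X
XX
X-X
XXXX
X---X
XX--XX
X-X-X-X
XXXXXXXX
X-------X
XX------XX
X-X-----X-X
XXXX----XXXX
X---X---X---X
XX--XX--XX--XX
X-X-X-X-X-X-X-X
XXXXXXXXXXXXXXXX
X---------------X
XX--------------XX
X-X-------------X-X
XXXX------------XXXX
X---X-----------X---X
XX--XX----------XX--XX
X-X-X-X---------X-X-X-X
XXXXXXXX--------XXXXXXXX
X-------X-------X-------X
XX------XX------XX------XX
X-X-----X-X-----X-X-----X-X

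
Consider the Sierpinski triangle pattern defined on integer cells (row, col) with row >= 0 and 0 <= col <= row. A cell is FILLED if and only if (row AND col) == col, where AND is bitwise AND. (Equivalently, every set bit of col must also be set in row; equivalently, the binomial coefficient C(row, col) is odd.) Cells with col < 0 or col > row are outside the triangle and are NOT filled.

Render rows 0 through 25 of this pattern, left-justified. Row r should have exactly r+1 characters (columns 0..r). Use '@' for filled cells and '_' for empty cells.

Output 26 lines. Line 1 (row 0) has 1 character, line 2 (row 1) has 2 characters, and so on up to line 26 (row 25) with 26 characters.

Answer: @
@@
@_@
@@@@
@___@
@@__@@
@_@_@_@
@@@@@@@@
@_______@
@@______@@
@_@_____@_@
@@@@____@@@@
@___@___@___@
@@__@@__@@__@@
@_@_@_@_@_@_@_@
@@@@@@@@@@@@@@@@
@_______________@
@@______________@@
@_@_____________@_@
@@@@____________@@@@
@___@___________@___@
@@__@@__________@@__@@
@_@_@_@_________@_@_@_@
@@@@@@@@________@@@@@@@@
@_______@_______@_______@
@@______@@______@@______@@

Derivation:
r0=0: @
r1=1: @@
r2=10: @_@
r3=11: @@@@
r4=100: @___@
r5=101: @@__@@
r6=110: @_@_@_@
r7=111: @@@@@@@@
r8=1000: @_______@
r9=1001: @@______@@
r10=1010: @_@_____@_@
r11=1011: @@@@____@@@@
r12=1100: @___@___@___@
r13=1101: @@__@@__@@__@@
r14=1110: @_@_@_@_@_@_@_@
r15=1111: @@@@@@@@@@@@@@@@
r16=10000: @_______________@
r17=10001: @@______________@@
r18=10010: @_@_____________@_@
r19=10011: @@@@____________@@@@
r20=10100: @___@___________@___@
r21=10101: @@__@@__________@@__@@
r22=10110: @_@_@_@_________@_@_@_@
r23=10111: @@@@@@@@________@@@@@@@@
r24=11000: @_______@_______@_______@
r25=11001: @@______@@______@@______@@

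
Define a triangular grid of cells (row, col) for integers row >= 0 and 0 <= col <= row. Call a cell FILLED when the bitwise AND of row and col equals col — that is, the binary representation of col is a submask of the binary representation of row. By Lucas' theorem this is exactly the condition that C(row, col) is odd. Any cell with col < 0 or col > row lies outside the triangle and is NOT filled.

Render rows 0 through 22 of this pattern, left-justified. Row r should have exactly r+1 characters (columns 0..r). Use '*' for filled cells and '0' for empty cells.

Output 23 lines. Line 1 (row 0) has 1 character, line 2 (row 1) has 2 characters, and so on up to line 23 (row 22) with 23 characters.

Answer: *
**
*0*
****
*000*
**00**
*0*0*0*
********
*0000000*
**000000**
*0*00000*0*
****0000****
*000*000*000*
**00**00**00**
*0*0*0*0*0*0*0*
****************
*000000000000000*
**00000000000000**
*0*0000000000000*0*
****000000000000****
*000*00000000000*000*
**00**0000000000**00**
*0*0*0*000000000*0*0*0*

Derivation:
r0=0: *
r1=1: **
r2=10: *0*
r3=11: ****
r4=100: *000*
r5=101: **00**
r6=110: *0*0*0*
r7=111: ********
r8=1000: *0000000*
r9=1001: **000000**
r10=1010: *0*00000*0*
r11=1011: ****0000****
r12=1100: *000*000*000*
r13=1101: **00**00**00**
r14=1110: *0*0*0*0*0*0*0*
r15=1111: ****************
r16=10000: *000000000000000*
r17=10001: **00000000000000**
r18=10010: *0*0000000000000*0*
r19=10011: ****000000000000****
r20=10100: *000*00000000000*000*
r21=10101: **00**0000000000**00**
r22=10110: *0*0*0*000000000*0*0*0*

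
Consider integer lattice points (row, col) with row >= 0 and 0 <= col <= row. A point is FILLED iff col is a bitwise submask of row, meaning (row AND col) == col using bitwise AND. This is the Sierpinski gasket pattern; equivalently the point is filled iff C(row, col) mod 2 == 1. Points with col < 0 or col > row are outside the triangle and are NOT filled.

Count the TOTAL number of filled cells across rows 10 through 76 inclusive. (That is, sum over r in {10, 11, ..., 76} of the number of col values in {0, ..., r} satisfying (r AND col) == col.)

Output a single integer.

r10=1010 pc2: +4 =4
r11=1011 pc3: +8 =12
r12=1100 pc2: +4 =16
r13=1101 pc3: +8 =24
r14=1110 pc3: +8 =32
r15=1111 pc4: +16 =48
r16=10000 pc1: +2 =50
r17=10001 pc2: +4 =54
r18=10010 pc2: +4 =58
r19=10011 pc3: +8 =66
r20=10100 pc2: +4 =70
r21=10101 pc3: +8 =78
r22=10110 pc3: +8 =86
r23=10111 pc4: +16 =102
r24=11000 pc2: +4 =106
r25=11001 pc3: +8 =114
r26=11010 pc3: +8 =122
r27=11011 pc4: +16 =138
r28=11100 pc3: +8 =146
r29=11101 pc4: +16 =162
r30=11110 pc4: +16 =178
r31=11111 pc5: +32 =210
r32=100000 pc1: +2 =212
r33=100001 pc2: +4 =216
r34=100010 pc2: +4 =220
r35=100011 pc3: +8 =228
r36=100100 pc2: +4 =232
r37=100101 pc3: +8 =240
r38=100110 pc3: +8 =248
r39=100111 pc4: +16 =264
r40=101000 pc2: +4 =268
r41=101001 pc3: +8 =276
r42=101010 pc3: +8 =284
r43=101011 pc4: +16 =300
r44=101100 pc3: +8 =308
r45=101101 pc4: +16 =324
r46=101110 pc4: +16 =340
r47=101111 pc5: +32 =372
r48=110000 pc2: +4 =376
r49=110001 pc3: +8 =384
r50=110010 pc3: +8 =392
r51=110011 pc4: +16 =408
r52=110100 pc3: +8 =416
r53=110101 pc4: +16 =432
r54=110110 pc4: +16 =448
r55=110111 pc5: +32 =480
r56=111000 pc3: +8 =488
r57=111001 pc4: +16 =504
r58=111010 pc4: +16 =520
r59=111011 pc5: +32 =552
r60=111100 pc4: +16 =568
r61=111101 pc5: +32 =600
r62=111110 pc5: +32 =632
r63=111111 pc6: +64 =696
r64=1000000 pc1: +2 =698
r65=1000001 pc2: +4 =702
r66=1000010 pc2: +4 =706
r67=1000011 pc3: +8 =714
r68=1000100 pc2: +4 =718
r69=1000101 pc3: +8 =726
r70=1000110 pc3: +8 =734
r71=1000111 pc4: +16 =750
r72=1001000 pc2: +4 =754
r73=1001001 pc3: +8 =762
r74=1001010 pc3: +8 =770
r75=1001011 pc4: +16 =786
r76=1001100 pc3: +8 =794

Answer: 794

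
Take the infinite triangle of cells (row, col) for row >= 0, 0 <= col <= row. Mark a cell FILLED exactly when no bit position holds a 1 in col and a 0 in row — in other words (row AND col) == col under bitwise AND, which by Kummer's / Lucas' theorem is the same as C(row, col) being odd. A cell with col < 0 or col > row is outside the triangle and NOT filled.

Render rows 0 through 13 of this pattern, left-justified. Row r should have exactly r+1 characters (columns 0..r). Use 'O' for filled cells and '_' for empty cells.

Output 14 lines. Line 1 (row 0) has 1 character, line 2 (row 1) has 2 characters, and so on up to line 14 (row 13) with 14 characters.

Answer: O
OO
O_O
OOOO
O___O
OO__OO
O_O_O_O
OOOOOOOO
O_______O
OO______OO
O_O_____O_O
OOOO____OOOO
O___O___O___O
OO__OO__OO__OO

Derivation:
r0=0: O
r1=1: OO
r2=10: O_O
r3=11: OOOO
r4=100: O___O
r5=101: OO__OO
r6=110: O_O_O_O
r7=111: OOOOOOOO
r8=1000: O_______O
r9=1001: OO______OO
r10=1010: O_O_____O_O
r11=1011: OOOO____OOOO
r12=1100: O___O___O___O
r13=1101: OO__OO__OO__OO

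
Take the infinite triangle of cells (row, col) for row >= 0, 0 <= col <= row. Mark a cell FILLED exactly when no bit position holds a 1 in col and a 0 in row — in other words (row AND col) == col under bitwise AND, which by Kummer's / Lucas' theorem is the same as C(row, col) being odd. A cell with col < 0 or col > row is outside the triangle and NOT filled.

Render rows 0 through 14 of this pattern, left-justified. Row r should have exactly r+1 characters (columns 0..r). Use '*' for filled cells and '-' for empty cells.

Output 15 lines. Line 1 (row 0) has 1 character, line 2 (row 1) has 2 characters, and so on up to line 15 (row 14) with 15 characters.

r0=0: *
r1=1: **
r2=10: *-*
r3=11: ****
r4=100: *---*
r5=101: **--**
r6=110: *-*-*-*
r7=111: ********
r8=1000: *-------*
r9=1001: **------**
r10=1010: *-*-----*-*
r11=1011: ****----****
r12=1100: *---*---*---*
r13=1101: **--**--**--**
r14=1110: *-*-*-*-*-*-*-*

Answer: *
**
*-*
****
*---*
**--**
*-*-*-*
********
*-------*
**------**
*-*-----*-*
****----****
*---*---*---*
**--**--**--**
*-*-*-*-*-*-*-*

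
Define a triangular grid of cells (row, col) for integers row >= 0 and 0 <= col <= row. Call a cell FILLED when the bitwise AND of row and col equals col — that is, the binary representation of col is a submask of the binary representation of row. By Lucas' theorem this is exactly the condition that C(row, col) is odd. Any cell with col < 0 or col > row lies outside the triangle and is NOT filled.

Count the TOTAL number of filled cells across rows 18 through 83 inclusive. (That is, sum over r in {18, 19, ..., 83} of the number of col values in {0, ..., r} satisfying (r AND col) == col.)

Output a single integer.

r18=10010 pc2: +4 =4
r19=10011 pc3: +8 =12
r20=10100 pc2: +4 =16
r21=10101 pc3: +8 =24
r22=10110 pc3: +8 =32
r23=10111 pc4: +16 =48
r24=11000 pc2: +4 =52
r25=11001 pc3: +8 =60
r26=11010 pc3: +8 =68
r27=11011 pc4: +16 =84
r28=11100 pc3: +8 =92
r29=11101 pc4: +16 =108
r30=11110 pc4: +16 =124
r31=11111 pc5: +32 =156
r32=100000 pc1: +2 =158
r33=100001 pc2: +4 =162
r34=100010 pc2: +4 =166
r35=100011 pc3: +8 =174
r36=100100 pc2: +4 =178
r37=100101 pc3: +8 =186
r38=100110 pc3: +8 =194
r39=100111 pc4: +16 =210
r40=101000 pc2: +4 =214
r41=101001 pc3: +8 =222
r42=101010 pc3: +8 =230
r43=101011 pc4: +16 =246
r44=101100 pc3: +8 =254
r45=101101 pc4: +16 =270
r46=101110 pc4: +16 =286
r47=101111 pc5: +32 =318
r48=110000 pc2: +4 =322
r49=110001 pc3: +8 =330
r50=110010 pc3: +8 =338
r51=110011 pc4: +16 =354
r52=110100 pc3: +8 =362
r53=110101 pc4: +16 =378
r54=110110 pc4: +16 =394
r55=110111 pc5: +32 =426
r56=111000 pc3: +8 =434
r57=111001 pc4: +16 =450
r58=111010 pc4: +16 =466
r59=111011 pc5: +32 =498
r60=111100 pc4: +16 =514
r61=111101 pc5: +32 =546
r62=111110 pc5: +32 =578
r63=111111 pc6: +64 =642
r64=1000000 pc1: +2 =644
r65=1000001 pc2: +4 =648
r66=1000010 pc2: +4 =652
r67=1000011 pc3: +8 =660
r68=1000100 pc2: +4 =664
r69=1000101 pc3: +8 =672
r70=1000110 pc3: +8 =680
r71=1000111 pc4: +16 =696
r72=1001000 pc2: +4 =700
r73=1001001 pc3: +8 =708
r74=1001010 pc3: +8 =716
r75=1001011 pc4: +16 =732
r76=1001100 pc3: +8 =740
r77=1001101 pc4: +16 =756
r78=1001110 pc4: +16 =772
r79=1001111 pc5: +32 =804
r80=1010000 pc2: +4 =808
r81=1010001 pc3: +8 =816
r82=1010010 pc3: +8 =824
r83=1010011 pc4: +16 =840

Answer: 840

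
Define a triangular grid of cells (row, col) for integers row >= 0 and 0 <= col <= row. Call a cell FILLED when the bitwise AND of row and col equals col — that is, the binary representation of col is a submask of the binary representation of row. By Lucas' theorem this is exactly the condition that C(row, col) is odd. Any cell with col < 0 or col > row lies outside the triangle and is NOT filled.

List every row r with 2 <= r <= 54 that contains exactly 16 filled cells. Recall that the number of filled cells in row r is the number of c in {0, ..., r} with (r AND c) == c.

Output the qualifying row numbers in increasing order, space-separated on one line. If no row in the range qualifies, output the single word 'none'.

Row r has 2^popcount(r) filled cells, so we need popcount(r) = log2(16) = 4.
Scan r = 2..54 and keep those with exactly 4 one-bits:
r=2=10 popcount=1 -> skip
r=3=11 popcount=2 -> skip
r=4=100 popcount=1 -> skip
r=5=101 popcount=2 -> skip
r=6=110 popcount=2 -> skip
r=7=111 popcount=3 -> skip
r=8=1000 popcount=1 -> skip
r=9=1001 popcount=2 -> skip
r=10=1010 popcount=2 -> skip
r=11=1011 popcount=3 -> skip
r=12=1100 popcount=2 -> skip
r=13=1101 popcount=3 -> skip
r=14=1110 popcount=3 -> skip
r=15=1111 popcount=4 -> KEEP
r=16=10000 popcount=1 -> skip
r=17=10001 popcount=2 -> skip
r=18=10010 popcount=2 -> skip
r=19=10011 popcount=3 -> skip
r=20=10100 popcount=2 -> skip
r=21=10101 popcount=3 -> skip
r=22=10110 popcount=3 -> skip
r=23=10111 popcount=4 -> KEEP
r=24=11000 popcount=2 -> skip
r=25=11001 popcount=3 -> skip
r=26=11010 popcount=3 -> skip
r=27=11011 popcount=4 -> KEEP
r=28=11100 popcount=3 -> skip
r=29=11101 popcount=4 -> KEEP
r=30=11110 popcount=4 -> KEEP
r=31=11111 popcount=5 -> skip
r=32=100000 popcount=1 -> skip
r=33=100001 popcount=2 -> skip
r=34=100010 popcount=2 -> skip
r=35=100011 popcount=3 -> skip
r=36=100100 popcount=2 -> skip
r=37=100101 popcount=3 -> skip
r=38=100110 popcount=3 -> skip
r=39=100111 popcount=4 -> KEEP
r=40=101000 popcount=2 -> skip
r=41=101001 popcount=3 -> skip
r=42=101010 popcount=3 -> skip
r=43=101011 popcount=4 -> KEEP
r=44=101100 popcount=3 -> skip
r=45=101101 popcount=4 -> KEEP
r=46=101110 popcount=4 -> KEEP
r=47=101111 popcount=5 -> skip
r=48=110000 popcount=2 -> skip
r=49=110001 popcount=3 -> skip
r=50=110010 popcount=3 -> skip
r=51=110011 popcount=4 -> KEEP
r=52=110100 popcount=3 -> skip
r=53=110101 popcount=4 -> KEEP
r=54=110110 popcount=4 -> KEEP
Kept rows: 15 23 27 29 30 39 43 45 46 51 53 54

Answer: 15 23 27 29 30 39 43 45 46 51 53 54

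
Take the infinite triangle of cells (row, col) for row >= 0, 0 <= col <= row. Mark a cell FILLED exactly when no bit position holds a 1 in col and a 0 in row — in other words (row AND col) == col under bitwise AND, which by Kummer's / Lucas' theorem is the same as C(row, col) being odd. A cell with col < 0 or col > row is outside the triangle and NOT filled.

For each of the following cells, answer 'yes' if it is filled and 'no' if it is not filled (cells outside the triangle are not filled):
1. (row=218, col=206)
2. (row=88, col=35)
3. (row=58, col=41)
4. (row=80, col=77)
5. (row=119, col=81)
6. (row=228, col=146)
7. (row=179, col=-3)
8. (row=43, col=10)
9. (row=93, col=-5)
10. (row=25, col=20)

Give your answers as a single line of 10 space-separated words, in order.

(218,206): row=0b11011010, col=0b11001110, row AND col = 0b11001010 = 202; 202 != 206 -> empty
(88,35): row=0b1011000, col=0b100011, row AND col = 0b0 = 0; 0 != 35 -> empty
(58,41): row=0b111010, col=0b101001, row AND col = 0b101000 = 40; 40 != 41 -> empty
(80,77): row=0b1010000, col=0b1001101, row AND col = 0b1000000 = 64; 64 != 77 -> empty
(119,81): row=0b1110111, col=0b1010001, row AND col = 0b1010001 = 81; 81 == 81 -> filled
(228,146): row=0b11100100, col=0b10010010, row AND col = 0b10000000 = 128; 128 != 146 -> empty
(179,-3): col outside [0, 179] -> not filled
(43,10): row=0b101011, col=0b1010, row AND col = 0b1010 = 10; 10 == 10 -> filled
(93,-5): col outside [0, 93] -> not filled
(25,20): row=0b11001, col=0b10100, row AND col = 0b10000 = 16; 16 != 20 -> empty

Answer: no no no no yes no no yes no no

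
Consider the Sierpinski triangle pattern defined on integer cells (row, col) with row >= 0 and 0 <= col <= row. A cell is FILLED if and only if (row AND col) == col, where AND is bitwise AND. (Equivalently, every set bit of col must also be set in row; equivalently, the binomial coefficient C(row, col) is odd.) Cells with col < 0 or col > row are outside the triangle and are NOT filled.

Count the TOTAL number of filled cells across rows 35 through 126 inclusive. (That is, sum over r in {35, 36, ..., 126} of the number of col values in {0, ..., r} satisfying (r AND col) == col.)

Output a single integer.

Answer: 1806

Derivation:
r35=100011 pc3: +8 =8
r36=100100 pc2: +4 =12
r37=100101 pc3: +8 =20
r38=100110 pc3: +8 =28
r39=100111 pc4: +16 =44
r40=101000 pc2: +4 =48
r41=101001 pc3: +8 =56
r42=101010 pc3: +8 =64
r43=101011 pc4: +16 =80
r44=101100 pc3: +8 =88
r45=101101 pc4: +16 =104
r46=101110 pc4: +16 =120
r47=101111 pc5: +32 =152
r48=110000 pc2: +4 =156
r49=110001 pc3: +8 =164
r50=110010 pc3: +8 =172
r51=110011 pc4: +16 =188
r52=110100 pc3: +8 =196
r53=110101 pc4: +16 =212
r54=110110 pc4: +16 =228
r55=110111 pc5: +32 =260
r56=111000 pc3: +8 =268
r57=111001 pc4: +16 =284
r58=111010 pc4: +16 =300
r59=111011 pc5: +32 =332
r60=111100 pc4: +16 =348
r61=111101 pc5: +32 =380
r62=111110 pc5: +32 =412
r63=111111 pc6: +64 =476
r64=1000000 pc1: +2 =478
r65=1000001 pc2: +4 =482
r66=1000010 pc2: +4 =486
r67=1000011 pc3: +8 =494
r68=1000100 pc2: +4 =498
r69=1000101 pc3: +8 =506
r70=1000110 pc3: +8 =514
r71=1000111 pc4: +16 =530
r72=1001000 pc2: +4 =534
r73=1001001 pc3: +8 =542
r74=1001010 pc3: +8 =550
r75=1001011 pc4: +16 =566
r76=1001100 pc3: +8 =574
r77=1001101 pc4: +16 =590
r78=1001110 pc4: +16 =606
r79=1001111 pc5: +32 =638
r80=1010000 pc2: +4 =642
r81=1010001 pc3: +8 =650
r82=1010010 pc3: +8 =658
r83=1010011 pc4: +16 =674
r84=1010100 pc3: +8 =682
r85=1010101 pc4: +16 =698
r86=1010110 pc4: +16 =714
r87=1010111 pc5: +32 =746
r88=1011000 pc3: +8 =754
r89=1011001 pc4: +16 =770
r90=1011010 pc4: +16 =786
r91=1011011 pc5: +32 =818
r92=1011100 pc4: +16 =834
r93=1011101 pc5: +32 =866
r94=1011110 pc5: +32 =898
r95=1011111 pc6: +64 =962
r96=1100000 pc2: +4 =966
r97=1100001 pc3: +8 =974
r98=1100010 pc3: +8 =982
r99=1100011 pc4: +16 =998
r100=1100100 pc3: +8 =1006
r101=1100101 pc4: +16 =1022
r102=1100110 pc4: +16 =1038
r103=1100111 pc5: +32 =1070
r104=1101000 pc3: +8 =1078
r105=1101001 pc4: +16 =1094
r106=1101010 pc4: +16 =1110
r107=1101011 pc5: +32 =1142
r108=1101100 pc4: +16 =1158
r109=1101101 pc5: +32 =1190
r110=1101110 pc5: +32 =1222
r111=1101111 pc6: +64 =1286
r112=1110000 pc3: +8 =1294
r113=1110001 pc4: +16 =1310
r114=1110010 pc4: +16 =1326
r115=1110011 pc5: +32 =1358
r116=1110100 pc4: +16 =1374
r117=1110101 pc5: +32 =1406
r118=1110110 pc5: +32 =1438
r119=1110111 pc6: +64 =1502
r120=1111000 pc4: +16 =1518
r121=1111001 pc5: +32 =1550
r122=1111010 pc5: +32 =1582
r123=1111011 pc6: +64 =1646
r124=1111100 pc5: +32 =1678
r125=1111101 pc6: +64 =1742
r126=1111110 pc6: +64 =1806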